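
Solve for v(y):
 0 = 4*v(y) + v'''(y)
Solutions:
 v(y) = C3*exp(-2^(2/3)*y) + (C1*sin(2^(2/3)*sqrt(3)*y/2) + C2*cos(2^(2/3)*sqrt(3)*y/2))*exp(2^(2/3)*y/2)


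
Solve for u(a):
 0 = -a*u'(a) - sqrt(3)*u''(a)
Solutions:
 u(a) = C1 + C2*erf(sqrt(2)*3^(3/4)*a/6)


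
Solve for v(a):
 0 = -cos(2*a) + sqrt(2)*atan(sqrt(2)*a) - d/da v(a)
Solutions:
 v(a) = C1 + sqrt(2)*(a*atan(sqrt(2)*a) - sqrt(2)*log(2*a^2 + 1)/4) - sin(2*a)/2


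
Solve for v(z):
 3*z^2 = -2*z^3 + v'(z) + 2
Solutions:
 v(z) = C1 + z^4/2 + z^3 - 2*z


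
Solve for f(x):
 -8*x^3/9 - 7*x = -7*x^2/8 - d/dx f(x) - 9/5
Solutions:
 f(x) = C1 + 2*x^4/9 - 7*x^3/24 + 7*x^2/2 - 9*x/5


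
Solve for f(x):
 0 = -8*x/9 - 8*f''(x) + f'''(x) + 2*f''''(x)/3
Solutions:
 f(x) = C1 + C2*x + C3*exp(x*(-3 + sqrt(201))/4) + C4*exp(-x*(3 + sqrt(201))/4) - x^3/54 - x^2/144


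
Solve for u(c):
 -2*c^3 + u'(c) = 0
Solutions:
 u(c) = C1 + c^4/2


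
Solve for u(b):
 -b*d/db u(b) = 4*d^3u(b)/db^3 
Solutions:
 u(b) = C1 + Integral(C2*airyai(-2^(1/3)*b/2) + C3*airybi(-2^(1/3)*b/2), b)


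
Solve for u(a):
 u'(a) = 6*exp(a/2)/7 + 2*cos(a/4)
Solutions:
 u(a) = C1 + 12*exp(a/2)/7 + 8*sin(a/4)


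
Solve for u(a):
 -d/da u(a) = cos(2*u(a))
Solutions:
 u(a) = -asin((C1 + exp(4*a))/(C1 - exp(4*a)))/2 + pi/2
 u(a) = asin((C1 + exp(4*a))/(C1 - exp(4*a)))/2


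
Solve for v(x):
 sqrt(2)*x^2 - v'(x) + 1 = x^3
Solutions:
 v(x) = C1 - x^4/4 + sqrt(2)*x^3/3 + x


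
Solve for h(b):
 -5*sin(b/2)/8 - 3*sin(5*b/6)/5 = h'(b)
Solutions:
 h(b) = C1 + 5*cos(b/2)/4 + 18*cos(5*b/6)/25


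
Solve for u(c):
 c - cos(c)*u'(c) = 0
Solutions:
 u(c) = C1 + Integral(c/cos(c), c)


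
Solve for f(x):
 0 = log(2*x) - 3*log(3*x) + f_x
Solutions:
 f(x) = C1 + 2*x*log(x) - 2*x + x*log(27/2)


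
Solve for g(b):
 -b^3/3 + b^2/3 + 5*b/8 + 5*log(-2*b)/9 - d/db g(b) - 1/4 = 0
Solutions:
 g(b) = C1 - b^4/12 + b^3/9 + 5*b^2/16 + 5*b*log(-b)/9 + b*(-29 + 20*log(2))/36


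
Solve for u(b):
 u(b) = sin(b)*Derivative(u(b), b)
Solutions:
 u(b) = C1*sqrt(cos(b) - 1)/sqrt(cos(b) + 1)


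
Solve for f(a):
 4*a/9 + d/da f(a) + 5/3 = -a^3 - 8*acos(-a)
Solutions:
 f(a) = C1 - a^4/4 - 2*a^2/9 - 8*a*acos(-a) - 5*a/3 - 8*sqrt(1 - a^2)


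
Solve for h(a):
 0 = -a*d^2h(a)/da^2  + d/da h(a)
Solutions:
 h(a) = C1 + C2*a^2


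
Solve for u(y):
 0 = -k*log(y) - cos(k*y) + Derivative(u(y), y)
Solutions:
 u(y) = C1 + k*y*(log(y) - 1) + Piecewise((sin(k*y)/k, Ne(k, 0)), (y, True))


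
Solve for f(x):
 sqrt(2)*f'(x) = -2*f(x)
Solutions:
 f(x) = C1*exp(-sqrt(2)*x)


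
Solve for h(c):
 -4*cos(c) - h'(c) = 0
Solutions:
 h(c) = C1 - 4*sin(c)


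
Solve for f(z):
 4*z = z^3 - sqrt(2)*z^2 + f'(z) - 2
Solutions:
 f(z) = C1 - z^4/4 + sqrt(2)*z^3/3 + 2*z^2 + 2*z


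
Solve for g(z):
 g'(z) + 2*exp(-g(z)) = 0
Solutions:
 g(z) = log(C1 - 2*z)


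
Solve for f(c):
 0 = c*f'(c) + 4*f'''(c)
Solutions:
 f(c) = C1 + Integral(C2*airyai(-2^(1/3)*c/2) + C3*airybi(-2^(1/3)*c/2), c)


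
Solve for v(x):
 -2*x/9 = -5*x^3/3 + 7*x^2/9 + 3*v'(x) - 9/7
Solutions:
 v(x) = C1 + 5*x^4/36 - 7*x^3/81 - x^2/27 + 3*x/7


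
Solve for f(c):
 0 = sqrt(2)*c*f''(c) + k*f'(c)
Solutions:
 f(c) = C1 + c^(-sqrt(2)*re(k)/2 + 1)*(C2*sin(sqrt(2)*log(c)*Abs(im(k))/2) + C3*cos(sqrt(2)*log(c)*im(k)/2))


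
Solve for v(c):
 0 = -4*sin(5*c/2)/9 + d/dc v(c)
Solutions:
 v(c) = C1 - 8*cos(5*c/2)/45


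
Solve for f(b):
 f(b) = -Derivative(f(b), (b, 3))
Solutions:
 f(b) = C3*exp(-b) + (C1*sin(sqrt(3)*b/2) + C2*cos(sqrt(3)*b/2))*exp(b/2)


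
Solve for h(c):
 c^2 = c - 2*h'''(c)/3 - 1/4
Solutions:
 h(c) = C1 + C2*c + C3*c^2 - c^5/40 + c^4/16 - c^3/16


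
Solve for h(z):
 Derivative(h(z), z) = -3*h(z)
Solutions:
 h(z) = C1*exp(-3*z)


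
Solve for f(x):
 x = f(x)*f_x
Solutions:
 f(x) = -sqrt(C1 + x^2)
 f(x) = sqrt(C1 + x^2)


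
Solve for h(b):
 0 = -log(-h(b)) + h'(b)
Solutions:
 -li(-h(b)) = C1 + b


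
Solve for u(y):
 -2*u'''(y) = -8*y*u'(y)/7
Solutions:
 u(y) = C1 + Integral(C2*airyai(14^(2/3)*y/7) + C3*airybi(14^(2/3)*y/7), y)


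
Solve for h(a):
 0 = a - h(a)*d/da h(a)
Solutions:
 h(a) = -sqrt(C1 + a^2)
 h(a) = sqrt(C1 + a^2)


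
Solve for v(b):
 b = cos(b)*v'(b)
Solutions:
 v(b) = C1 + Integral(b/cos(b), b)


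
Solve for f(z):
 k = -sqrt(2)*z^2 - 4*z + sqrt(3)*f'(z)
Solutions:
 f(z) = C1 + sqrt(3)*k*z/3 + sqrt(6)*z^3/9 + 2*sqrt(3)*z^2/3


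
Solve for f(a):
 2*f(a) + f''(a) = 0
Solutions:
 f(a) = C1*sin(sqrt(2)*a) + C2*cos(sqrt(2)*a)


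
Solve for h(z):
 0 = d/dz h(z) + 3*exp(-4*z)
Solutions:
 h(z) = C1 + 3*exp(-4*z)/4


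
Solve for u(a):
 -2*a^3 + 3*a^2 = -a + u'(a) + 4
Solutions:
 u(a) = C1 - a^4/2 + a^3 + a^2/2 - 4*a


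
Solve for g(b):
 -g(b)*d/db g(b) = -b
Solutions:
 g(b) = -sqrt(C1 + b^2)
 g(b) = sqrt(C1 + b^2)


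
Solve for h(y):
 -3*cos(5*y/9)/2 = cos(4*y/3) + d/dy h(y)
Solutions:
 h(y) = C1 - 27*sin(5*y/9)/10 - 3*sin(4*y/3)/4


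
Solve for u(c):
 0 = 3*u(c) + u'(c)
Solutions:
 u(c) = C1*exp(-3*c)


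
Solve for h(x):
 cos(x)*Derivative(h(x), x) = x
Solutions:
 h(x) = C1 + Integral(x/cos(x), x)


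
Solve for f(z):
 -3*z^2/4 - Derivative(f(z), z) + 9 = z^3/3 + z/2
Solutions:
 f(z) = C1 - z^4/12 - z^3/4 - z^2/4 + 9*z


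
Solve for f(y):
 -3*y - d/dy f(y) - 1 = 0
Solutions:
 f(y) = C1 - 3*y^2/2 - y


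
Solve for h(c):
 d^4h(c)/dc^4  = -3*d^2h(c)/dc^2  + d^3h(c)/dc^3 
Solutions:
 h(c) = C1 + C2*c + (C3*sin(sqrt(11)*c/2) + C4*cos(sqrt(11)*c/2))*exp(c/2)


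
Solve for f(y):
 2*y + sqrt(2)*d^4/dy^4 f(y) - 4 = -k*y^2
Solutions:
 f(y) = C1 + C2*y + C3*y^2 + C4*y^3 - sqrt(2)*k*y^6/720 - sqrt(2)*y^5/120 + sqrt(2)*y^4/12


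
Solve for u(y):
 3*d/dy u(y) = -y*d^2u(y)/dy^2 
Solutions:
 u(y) = C1 + C2/y^2


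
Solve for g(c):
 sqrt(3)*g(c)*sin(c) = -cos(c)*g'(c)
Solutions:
 g(c) = C1*cos(c)^(sqrt(3))


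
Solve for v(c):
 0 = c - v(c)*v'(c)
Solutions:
 v(c) = -sqrt(C1 + c^2)
 v(c) = sqrt(C1 + c^2)


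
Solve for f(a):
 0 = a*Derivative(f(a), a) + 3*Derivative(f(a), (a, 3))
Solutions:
 f(a) = C1 + Integral(C2*airyai(-3^(2/3)*a/3) + C3*airybi(-3^(2/3)*a/3), a)


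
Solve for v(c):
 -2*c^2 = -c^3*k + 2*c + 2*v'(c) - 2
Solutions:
 v(c) = C1 + c^4*k/8 - c^3/3 - c^2/2 + c


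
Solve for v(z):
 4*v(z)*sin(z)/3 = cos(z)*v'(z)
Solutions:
 v(z) = C1/cos(z)^(4/3)


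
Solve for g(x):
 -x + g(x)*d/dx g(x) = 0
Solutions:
 g(x) = -sqrt(C1 + x^2)
 g(x) = sqrt(C1 + x^2)


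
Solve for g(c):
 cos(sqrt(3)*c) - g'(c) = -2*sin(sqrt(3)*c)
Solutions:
 g(c) = C1 + sqrt(3)*sin(sqrt(3)*c)/3 - 2*sqrt(3)*cos(sqrt(3)*c)/3


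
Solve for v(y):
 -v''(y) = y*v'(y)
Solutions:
 v(y) = C1 + C2*erf(sqrt(2)*y/2)


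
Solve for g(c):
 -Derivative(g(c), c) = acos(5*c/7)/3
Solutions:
 g(c) = C1 - c*acos(5*c/7)/3 + sqrt(49 - 25*c^2)/15


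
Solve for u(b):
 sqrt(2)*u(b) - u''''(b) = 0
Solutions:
 u(b) = C1*exp(-2^(1/8)*b) + C2*exp(2^(1/8)*b) + C3*sin(2^(1/8)*b) + C4*cos(2^(1/8)*b)


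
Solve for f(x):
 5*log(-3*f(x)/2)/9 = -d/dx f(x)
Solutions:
 9*Integral(1/(log(-_y) - log(2) + log(3)), (_y, f(x)))/5 = C1 - x


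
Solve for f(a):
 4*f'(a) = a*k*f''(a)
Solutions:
 f(a) = C1 + a^(((re(k) + 4)*re(k) + im(k)^2)/(re(k)^2 + im(k)^2))*(C2*sin(4*log(a)*Abs(im(k))/(re(k)^2 + im(k)^2)) + C3*cos(4*log(a)*im(k)/(re(k)^2 + im(k)^2)))


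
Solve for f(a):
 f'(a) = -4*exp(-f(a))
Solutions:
 f(a) = log(C1 - 4*a)


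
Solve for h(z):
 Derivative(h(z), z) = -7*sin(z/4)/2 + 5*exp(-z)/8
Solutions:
 h(z) = C1 + 14*cos(z/4) - 5*exp(-z)/8


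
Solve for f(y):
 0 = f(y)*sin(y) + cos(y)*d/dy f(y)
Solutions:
 f(y) = C1*cos(y)


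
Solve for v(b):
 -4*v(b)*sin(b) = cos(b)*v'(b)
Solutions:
 v(b) = C1*cos(b)^4


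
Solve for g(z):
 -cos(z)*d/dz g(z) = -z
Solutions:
 g(z) = C1 + Integral(z/cos(z), z)


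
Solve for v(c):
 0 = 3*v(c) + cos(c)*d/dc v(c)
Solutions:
 v(c) = C1*(sin(c) - 1)^(3/2)/(sin(c) + 1)^(3/2)


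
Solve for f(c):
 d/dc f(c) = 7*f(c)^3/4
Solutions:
 f(c) = -sqrt(2)*sqrt(-1/(C1 + 7*c))
 f(c) = sqrt(2)*sqrt(-1/(C1 + 7*c))


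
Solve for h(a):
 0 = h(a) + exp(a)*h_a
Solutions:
 h(a) = C1*exp(exp(-a))


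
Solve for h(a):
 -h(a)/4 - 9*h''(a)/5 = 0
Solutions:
 h(a) = C1*sin(sqrt(5)*a/6) + C2*cos(sqrt(5)*a/6)


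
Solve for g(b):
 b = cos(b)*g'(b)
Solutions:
 g(b) = C1 + Integral(b/cos(b), b)


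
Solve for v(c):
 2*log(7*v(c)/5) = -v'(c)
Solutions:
 -Integral(1/(-log(_y) - log(7) + log(5)), (_y, v(c)))/2 = C1 - c


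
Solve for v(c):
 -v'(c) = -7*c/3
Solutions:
 v(c) = C1 + 7*c^2/6


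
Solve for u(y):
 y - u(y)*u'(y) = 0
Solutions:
 u(y) = -sqrt(C1 + y^2)
 u(y) = sqrt(C1 + y^2)


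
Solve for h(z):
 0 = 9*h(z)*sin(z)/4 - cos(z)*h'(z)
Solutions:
 h(z) = C1/cos(z)^(9/4)


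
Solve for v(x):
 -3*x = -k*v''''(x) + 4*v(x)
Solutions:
 v(x) = C1*exp(-sqrt(2)*x*(1/k)^(1/4)) + C2*exp(sqrt(2)*x*(1/k)^(1/4)) + C3*exp(-sqrt(2)*I*x*(1/k)^(1/4)) + C4*exp(sqrt(2)*I*x*(1/k)^(1/4)) - 3*x/4


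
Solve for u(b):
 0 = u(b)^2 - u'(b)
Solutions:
 u(b) = -1/(C1 + b)


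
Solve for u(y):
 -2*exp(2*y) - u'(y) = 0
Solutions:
 u(y) = C1 - exp(2*y)


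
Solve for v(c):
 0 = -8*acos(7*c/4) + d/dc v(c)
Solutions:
 v(c) = C1 + 8*c*acos(7*c/4) - 8*sqrt(16 - 49*c^2)/7


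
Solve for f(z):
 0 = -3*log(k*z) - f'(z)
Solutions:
 f(z) = C1 - 3*z*log(k*z) + 3*z


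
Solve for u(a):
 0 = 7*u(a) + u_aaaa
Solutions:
 u(a) = (C1*sin(sqrt(2)*7^(1/4)*a/2) + C2*cos(sqrt(2)*7^(1/4)*a/2))*exp(-sqrt(2)*7^(1/4)*a/2) + (C3*sin(sqrt(2)*7^(1/4)*a/2) + C4*cos(sqrt(2)*7^(1/4)*a/2))*exp(sqrt(2)*7^(1/4)*a/2)


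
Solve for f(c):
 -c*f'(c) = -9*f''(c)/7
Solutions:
 f(c) = C1 + C2*erfi(sqrt(14)*c/6)


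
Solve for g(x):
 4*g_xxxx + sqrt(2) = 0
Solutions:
 g(x) = C1 + C2*x + C3*x^2 + C4*x^3 - sqrt(2)*x^4/96


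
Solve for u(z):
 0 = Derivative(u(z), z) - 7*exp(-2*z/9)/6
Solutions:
 u(z) = C1 - 21*exp(-2*z/9)/4


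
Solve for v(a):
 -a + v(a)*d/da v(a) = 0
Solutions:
 v(a) = -sqrt(C1 + a^2)
 v(a) = sqrt(C1 + a^2)


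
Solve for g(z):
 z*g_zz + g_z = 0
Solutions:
 g(z) = C1 + C2*log(z)


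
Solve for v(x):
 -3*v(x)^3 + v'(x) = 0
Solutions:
 v(x) = -sqrt(2)*sqrt(-1/(C1 + 3*x))/2
 v(x) = sqrt(2)*sqrt(-1/(C1 + 3*x))/2


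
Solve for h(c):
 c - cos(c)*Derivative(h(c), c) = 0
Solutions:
 h(c) = C1 + Integral(c/cos(c), c)


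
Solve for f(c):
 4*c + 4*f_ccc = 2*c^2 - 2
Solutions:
 f(c) = C1 + C2*c + C3*c^2 + c^5/120 - c^4/24 - c^3/12


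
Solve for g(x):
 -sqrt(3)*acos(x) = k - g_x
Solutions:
 g(x) = C1 + k*x + sqrt(3)*(x*acos(x) - sqrt(1 - x^2))


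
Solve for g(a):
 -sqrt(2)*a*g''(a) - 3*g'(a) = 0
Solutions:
 g(a) = C1 + C2*a^(1 - 3*sqrt(2)/2)


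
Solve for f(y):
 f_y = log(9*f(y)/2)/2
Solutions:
 2*Integral(1/(-log(_y) - 2*log(3) + log(2)), (_y, f(y))) = C1 - y


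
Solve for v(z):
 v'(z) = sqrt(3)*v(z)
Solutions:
 v(z) = C1*exp(sqrt(3)*z)


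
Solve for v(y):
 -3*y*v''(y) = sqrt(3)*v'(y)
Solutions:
 v(y) = C1 + C2*y^(1 - sqrt(3)/3)


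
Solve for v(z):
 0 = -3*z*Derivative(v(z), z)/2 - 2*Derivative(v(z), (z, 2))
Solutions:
 v(z) = C1 + C2*erf(sqrt(6)*z/4)


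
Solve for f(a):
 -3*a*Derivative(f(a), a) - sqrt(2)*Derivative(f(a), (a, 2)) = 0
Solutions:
 f(a) = C1 + C2*erf(2^(1/4)*sqrt(3)*a/2)


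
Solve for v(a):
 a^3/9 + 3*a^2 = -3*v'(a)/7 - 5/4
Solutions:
 v(a) = C1 - 7*a^4/108 - 7*a^3/3 - 35*a/12


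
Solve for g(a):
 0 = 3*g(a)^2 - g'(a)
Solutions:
 g(a) = -1/(C1 + 3*a)


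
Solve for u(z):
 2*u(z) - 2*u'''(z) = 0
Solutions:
 u(z) = C3*exp(z) + (C1*sin(sqrt(3)*z/2) + C2*cos(sqrt(3)*z/2))*exp(-z/2)


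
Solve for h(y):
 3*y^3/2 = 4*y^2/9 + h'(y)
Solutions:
 h(y) = C1 + 3*y^4/8 - 4*y^3/27


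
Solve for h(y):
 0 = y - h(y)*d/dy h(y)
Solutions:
 h(y) = -sqrt(C1 + y^2)
 h(y) = sqrt(C1 + y^2)


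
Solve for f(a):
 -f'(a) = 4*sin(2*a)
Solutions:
 f(a) = C1 + 2*cos(2*a)


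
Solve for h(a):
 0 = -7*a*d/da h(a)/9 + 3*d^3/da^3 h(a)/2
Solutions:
 h(a) = C1 + Integral(C2*airyai(14^(1/3)*a/3) + C3*airybi(14^(1/3)*a/3), a)


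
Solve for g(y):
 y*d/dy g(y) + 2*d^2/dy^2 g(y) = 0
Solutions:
 g(y) = C1 + C2*erf(y/2)


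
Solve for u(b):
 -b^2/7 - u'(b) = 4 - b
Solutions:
 u(b) = C1 - b^3/21 + b^2/2 - 4*b


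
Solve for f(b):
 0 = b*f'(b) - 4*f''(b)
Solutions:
 f(b) = C1 + C2*erfi(sqrt(2)*b/4)


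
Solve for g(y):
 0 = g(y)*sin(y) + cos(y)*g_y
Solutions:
 g(y) = C1*cos(y)


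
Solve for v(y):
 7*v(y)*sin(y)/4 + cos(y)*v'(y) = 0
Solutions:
 v(y) = C1*cos(y)^(7/4)


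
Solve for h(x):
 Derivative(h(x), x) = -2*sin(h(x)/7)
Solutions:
 2*x + 7*log(cos(h(x)/7) - 1)/2 - 7*log(cos(h(x)/7) + 1)/2 = C1


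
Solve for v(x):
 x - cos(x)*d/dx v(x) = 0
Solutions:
 v(x) = C1 + Integral(x/cos(x), x)


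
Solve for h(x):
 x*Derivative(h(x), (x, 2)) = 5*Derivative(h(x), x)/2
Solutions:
 h(x) = C1 + C2*x^(7/2)


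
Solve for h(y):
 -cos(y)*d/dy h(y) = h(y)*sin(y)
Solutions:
 h(y) = C1*cos(y)


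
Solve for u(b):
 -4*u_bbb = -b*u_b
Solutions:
 u(b) = C1 + Integral(C2*airyai(2^(1/3)*b/2) + C3*airybi(2^(1/3)*b/2), b)


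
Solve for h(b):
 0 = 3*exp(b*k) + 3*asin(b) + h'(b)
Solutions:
 h(b) = C1 - 3*b*asin(b) - 3*sqrt(1 - b^2) - 3*Piecewise((exp(b*k)/k, Ne(k, 0)), (b, True))


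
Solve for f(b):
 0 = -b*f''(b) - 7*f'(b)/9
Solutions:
 f(b) = C1 + C2*b^(2/9)


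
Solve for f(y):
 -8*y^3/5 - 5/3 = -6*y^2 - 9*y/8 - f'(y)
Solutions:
 f(y) = C1 + 2*y^4/5 - 2*y^3 - 9*y^2/16 + 5*y/3


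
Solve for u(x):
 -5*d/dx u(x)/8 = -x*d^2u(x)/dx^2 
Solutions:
 u(x) = C1 + C2*x^(13/8)


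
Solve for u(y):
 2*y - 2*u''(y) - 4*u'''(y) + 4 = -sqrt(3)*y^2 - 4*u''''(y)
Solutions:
 u(y) = C1 + C2*y + C3*exp(y*(1 - sqrt(3))/2) + C4*exp(y*(1 + sqrt(3))/2) + sqrt(3)*y^4/24 + y^3*(1 - 2*sqrt(3))/6 + 3*sqrt(3)*y^2


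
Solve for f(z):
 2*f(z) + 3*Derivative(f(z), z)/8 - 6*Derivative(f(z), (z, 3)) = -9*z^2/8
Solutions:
 f(z) = C1*exp(-3^(1/3)*z*(3^(1/3)/(sqrt(9213) + 96)^(1/3) + (sqrt(9213) + 96)^(1/3))/24)*sin(3^(1/6)*z*(-3^(2/3)*(sqrt(9213) + 96)^(1/3) + 3/(sqrt(9213) + 96)^(1/3))/24) + C2*exp(-3^(1/3)*z*(3^(1/3)/(sqrt(9213) + 96)^(1/3) + (sqrt(9213) + 96)^(1/3))/24)*cos(3^(1/6)*z*(-3^(2/3)*(sqrt(9213) + 96)^(1/3) + 3/(sqrt(9213) + 96)^(1/3))/24) + C3*exp(3^(1/3)*z*(3^(1/3)/(sqrt(9213) + 96)^(1/3) + (sqrt(9213) + 96)^(1/3))/12) - 9*z^2/16 + 27*z/128 - 81/2048


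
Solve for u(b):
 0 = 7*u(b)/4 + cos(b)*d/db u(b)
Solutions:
 u(b) = C1*(sin(b) - 1)^(7/8)/(sin(b) + 1)^(7/8)


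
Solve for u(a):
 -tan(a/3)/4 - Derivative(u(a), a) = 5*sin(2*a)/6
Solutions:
 u(a) = C1 + 3*log(cos(a/3))/4 + 5*cos(2*a)/12


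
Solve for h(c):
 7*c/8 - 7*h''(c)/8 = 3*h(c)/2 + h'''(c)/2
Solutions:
 h(c) = C1*exp(c*(-14 + 49/(72*sqrt(1639) + 2935)^(1/3) + (72*sqrt(1639) + 2935)^(1/3))/24)*sin(sqrt(3)*c*(-(72*sqrt(1639) + 2935)^(1/3) + 49/(72*sqrt(1639) + 2935)^(1/3))/24) + C2*exp(c*(-14 + 49/(72*sqrt(1639) + 2935)^(1/3) + (72*sqrt(1639) + 2935)^(1/3))/24)*cos(sqrt(3)*c*(-(72*sqrt(1639) + 2935)^(1/3) + 49/(72*sqrt(1639) + 2935)^(1/3))/24) + C3*exp(-c*(49/(72*sqrt(1639) + 2935)^(1/3) + 7 + (72*sqrt(1639) + 2935)^(1/3))/12) + 7*c/12


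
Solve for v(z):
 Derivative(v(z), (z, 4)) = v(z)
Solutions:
 v(z) = C1*exp(-z) + C2*exp(z) + C3*sin(z) + C4*cos(z)


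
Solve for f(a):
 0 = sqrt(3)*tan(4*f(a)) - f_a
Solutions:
 f(a) = -asin(C1*exp(4*sqrt(3)*a))/4 + pi/4
 f(a) = asin(C1*exp(4*sqrt(3)*a))/4


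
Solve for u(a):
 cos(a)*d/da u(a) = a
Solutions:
 u(a) = C1 + Integral(a/cos(a), a)


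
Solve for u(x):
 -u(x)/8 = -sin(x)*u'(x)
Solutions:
 u(x) = C1*(cos(x) - 1)^(1/16)/(cos(x) + 1)^(1/16)


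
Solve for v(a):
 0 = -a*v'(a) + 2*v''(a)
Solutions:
 v(a) = C1 + C2*erfi(a/2)


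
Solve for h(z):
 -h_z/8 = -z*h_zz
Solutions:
 h(z) = C1 + C2*z^(9/8)


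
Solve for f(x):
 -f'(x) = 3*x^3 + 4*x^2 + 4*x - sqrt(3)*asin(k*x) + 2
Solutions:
 f(x) = C1 - 3*x^4/4 - 4*x^3/3 - 2*x^2 - 2*x + sqrt(3)*Piecewise((x*asin(k*x) + sqrt(-k^2*x^2 + 1)/k, Ne(k, 0)), (0, True))


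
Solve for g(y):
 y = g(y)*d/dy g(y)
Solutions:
 g(y) = -sqrt(C1 + y^2)
 g(y) = sqrt(C1 + y^2)


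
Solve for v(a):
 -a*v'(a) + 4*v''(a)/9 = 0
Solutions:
 v(a) = C1 + C2*erfi(3*sqrt(2)*a/4)


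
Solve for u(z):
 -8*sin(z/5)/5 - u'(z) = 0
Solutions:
 u(z) = C1 + 8*cos(z/5)


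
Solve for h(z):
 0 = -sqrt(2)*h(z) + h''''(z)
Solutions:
 h(z) = C1*exp(-2^(1/8)*z) + C2*exp(2^(1/8)*z) + C3*sin(2^(1/8)*z) + C4*cos(2^(1/8)*z)


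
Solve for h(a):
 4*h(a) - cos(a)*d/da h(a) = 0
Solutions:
 h(a) = C1*(sin(a)^2 + 2*sin(a) + 1)/(sin(a)^2 - 2*sin(a) + 1)


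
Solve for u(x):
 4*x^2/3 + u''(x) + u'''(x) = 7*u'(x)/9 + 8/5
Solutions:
 u(x) = C1 + C2*exp(x*(-3 + sqrt(37))/6) + C3*exp(-x*(3 + sqrt(37))/6) + 4*x^3/7 + 108*x^2/49 + 13752*x/1715


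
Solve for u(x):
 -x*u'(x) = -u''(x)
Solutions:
 u(x) = C1 + C2*erfi(sqrt(2)*x/2)


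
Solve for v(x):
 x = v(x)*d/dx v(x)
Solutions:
 v(x) = -sqrt(C1 + x^2)
 v(x) = sqrt(C1 + x^2)


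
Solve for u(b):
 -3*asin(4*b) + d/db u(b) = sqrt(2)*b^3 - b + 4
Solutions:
 u(b) = C1 + sqrt(2)*b^4/4 - b^2/2 + 3*b*asin(4*b) + 4*b + 3*sqrt(1 - 16*b^2)/4


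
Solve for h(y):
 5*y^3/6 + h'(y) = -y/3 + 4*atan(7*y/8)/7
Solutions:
 h(y) = C1 - 5*y^4/24 - y^2/6 + 4*y*atan(7*y/8)/7 - 16*log(49*y^2 + 64)/49


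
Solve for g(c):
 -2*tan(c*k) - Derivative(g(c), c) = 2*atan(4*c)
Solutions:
 g(c) = C1 - 2*c*atan(4*c) - 2*Piecewise((-log(cos(c*k))/k, Ne(k, 0)), (0, True)) + log(16*c^2 + 1)/4


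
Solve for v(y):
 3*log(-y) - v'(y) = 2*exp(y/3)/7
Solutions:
 v(y) = C1 + 3*y*log(-y) - 3*y - 6*exp(y/3)/7


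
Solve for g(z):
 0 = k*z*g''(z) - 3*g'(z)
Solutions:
 g(z) = C1 + z^(((re(k) + 3)*re(k) + im(k)^2)/(re(k)^2 + im(k)^2))*(C2*sin(3*log(z)*Abs(im(k))/(re(k)^2 + im(k)^2)) + C3*cos(3*log(z)*im(k)/(re(k)^2 + im(k)^2)))


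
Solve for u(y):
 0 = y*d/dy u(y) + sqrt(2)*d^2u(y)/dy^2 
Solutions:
 u(y) = C1 + C2*erf(2^(1/4)*y/2)


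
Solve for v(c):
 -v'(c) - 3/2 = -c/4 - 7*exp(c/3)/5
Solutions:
 v(c) = C1 + c^2/8 - 3*c/2 + 21*exp(c/3)/5


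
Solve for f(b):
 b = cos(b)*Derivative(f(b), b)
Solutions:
 f(b) = C1 + Integral(b/cos(b), b)


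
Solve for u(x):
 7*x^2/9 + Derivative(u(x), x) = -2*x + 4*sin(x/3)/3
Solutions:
 u(x) = C1 - 7*x^3/27 - x^2 - 4*cos(x/3)


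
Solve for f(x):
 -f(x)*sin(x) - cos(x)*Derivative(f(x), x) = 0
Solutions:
 f(x) = C1*cos(x)


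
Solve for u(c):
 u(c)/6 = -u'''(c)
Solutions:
 u(c) = C3*exp(-6^(2/3)*c/6) + (C1*sin(2^(2/3)*3^(1/6)*c/4) + C2*cos(2^(2/3)*3^(1/6)*c/4))*exp(6^(2/3)*c/12)


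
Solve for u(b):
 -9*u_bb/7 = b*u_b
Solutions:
 u(b) = C1 + C2*erf(sqrt(14)*b/6)


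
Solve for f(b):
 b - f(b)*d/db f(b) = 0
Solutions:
 f(b) = -sqrt(C1 + b^2)
 f(b) = sqrt(C1 + b^2)


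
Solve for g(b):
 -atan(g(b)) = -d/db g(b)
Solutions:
 Integral(1/atan(_y), (_y, g(b))) = C1 + b


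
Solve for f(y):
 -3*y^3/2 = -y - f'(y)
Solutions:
 f(y) = C1 + 3*y^4/8 - y^2/2


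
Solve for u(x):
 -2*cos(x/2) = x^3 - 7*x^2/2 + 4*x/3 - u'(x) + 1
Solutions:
 u(x) = C1 + x^4/4 - 7*x^3/6 + 2*x^2/3 + x + 4*sin(x/2)


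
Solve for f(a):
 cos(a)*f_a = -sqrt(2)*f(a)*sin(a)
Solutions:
 f(a) = C1*cos(a)^(sqrt(2))


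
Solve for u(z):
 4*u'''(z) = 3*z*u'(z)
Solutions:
 u(z) = C1 + Integral(C2*airyai(6^(1/3)*z/2) + C3*airybi(6^(1/3)*z/2), z)


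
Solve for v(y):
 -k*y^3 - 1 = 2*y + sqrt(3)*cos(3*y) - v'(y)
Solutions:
 v(y) = C1 + k*y^4/4 + y^2 + y + sqrt(3)*sin(3*y)/3


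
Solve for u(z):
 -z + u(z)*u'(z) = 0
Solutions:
 u(z) = -sqrt(C1 + z^2)
 u(z) = sqrt(C1 + z^2)


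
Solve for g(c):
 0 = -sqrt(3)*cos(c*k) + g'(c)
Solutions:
 g(c) = C1 + sqrt(3)*sin(c*k)/k


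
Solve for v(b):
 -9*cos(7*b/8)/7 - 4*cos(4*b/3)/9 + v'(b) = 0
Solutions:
 v(b) = C1 + 72*sin(7*b/8)/49 + sin(4*b/3)/3


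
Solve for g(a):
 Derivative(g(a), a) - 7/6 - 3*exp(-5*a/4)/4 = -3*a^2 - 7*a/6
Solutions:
 g(a) = C1 - a^3 - 7*a^2/12 + 7*a/6 - 3*exp(-5*a/4)/5


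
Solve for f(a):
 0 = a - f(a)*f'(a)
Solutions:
 f(a) = -sqrt(C1 + a^2)
 f(a) = sqrt(C1 + a^2)


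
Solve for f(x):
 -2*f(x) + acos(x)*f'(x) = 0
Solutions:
 f(x) = C1*exp(2*Integral(1/acos(x), x))


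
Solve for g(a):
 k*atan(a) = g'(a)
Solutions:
 g(a) = C1 + k*(a*atan(a) - log(a^2 + 1)/2)


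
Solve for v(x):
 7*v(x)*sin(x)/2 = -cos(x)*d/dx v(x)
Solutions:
 v(x) = C1*cos(x)^(7/2)


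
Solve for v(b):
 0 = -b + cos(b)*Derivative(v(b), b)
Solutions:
 v(b) = C1 + Integral(b/cos(b), b)


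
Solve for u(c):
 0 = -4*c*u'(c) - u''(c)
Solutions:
 u(c) = C1 + C2*erf(sqrt(2)*c)


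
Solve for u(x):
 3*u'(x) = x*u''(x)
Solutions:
 u(x) = C1 + C2*x^4


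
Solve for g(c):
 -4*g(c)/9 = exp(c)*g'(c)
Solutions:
 g(c) = C1*exp(4*exp(-c)/9)


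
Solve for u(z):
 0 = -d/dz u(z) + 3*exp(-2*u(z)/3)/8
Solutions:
 u(z) = 3*log(-sqrt(C1 + 3*z)) - 3*log(6) + 3*log(3)/2
 u(z) = 3*log(C1 + 3*z)/2 - 3*log(6) + 3*log(3)/2


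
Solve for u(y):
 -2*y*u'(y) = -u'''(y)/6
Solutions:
 u(y) = C1 + Integral(C2*airyai(12^(1/3)*y) + C3*airybi(12^(1/3)*y), y)


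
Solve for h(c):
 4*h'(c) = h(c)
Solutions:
 h(c) = C1*exp(c/4)


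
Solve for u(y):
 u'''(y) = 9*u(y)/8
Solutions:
 u(y) = C3*exp(3^(2/3)*y/2) + (C1*sin(3*3^(1/6)*y/4) + C2*cos(3*3^(1/6)*y/4))*exp(-3^(2/3)*y/4)


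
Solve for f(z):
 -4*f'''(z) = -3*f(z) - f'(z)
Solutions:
 f(z) = C3*exp(z) + (C1*sin(sqrt(2)*z/2) + C2*cos(sqrt(2)*z/2))*exp(-z/2)


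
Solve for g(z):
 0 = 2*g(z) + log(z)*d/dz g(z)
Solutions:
 g(z) = C1*exp(-2*li(z))


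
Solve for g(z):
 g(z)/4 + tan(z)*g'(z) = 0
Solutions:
 g(z) = C1/sin(z)^(1/4)


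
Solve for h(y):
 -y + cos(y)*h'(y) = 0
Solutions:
 h(y) = C1 + Integral(y/cos(y), y)


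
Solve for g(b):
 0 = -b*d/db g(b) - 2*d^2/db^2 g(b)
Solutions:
 g(b) = C1 + C2*erf(b/2)


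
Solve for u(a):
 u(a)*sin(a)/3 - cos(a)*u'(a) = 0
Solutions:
 u(a) = C1/cos(a)^(1/3)


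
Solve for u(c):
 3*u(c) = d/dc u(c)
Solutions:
 u(c) = C1*exp(3*c)


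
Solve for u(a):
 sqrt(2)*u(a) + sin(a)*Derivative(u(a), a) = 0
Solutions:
 u(a) = C1*(cos(a) + 1)^(sqrt(2)/2)/(cos(a) - 1)^(sqrt(2)/2)


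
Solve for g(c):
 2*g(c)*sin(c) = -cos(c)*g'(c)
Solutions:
 g(c) = C1*cos(c)^2


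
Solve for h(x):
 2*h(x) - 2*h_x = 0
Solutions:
 h(x) = C1*exp(x)


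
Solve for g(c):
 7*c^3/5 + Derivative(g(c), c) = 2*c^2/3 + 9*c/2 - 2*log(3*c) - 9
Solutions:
 g(c) = C1 - 7*c^4/20 + 2*c^3/9 + 9*c^2/4 - 2*c*log(c) - 7*c - 2*c*log(3)


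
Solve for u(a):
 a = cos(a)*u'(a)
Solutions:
 u(a) = C1 + Integral(a/cos(a), a)


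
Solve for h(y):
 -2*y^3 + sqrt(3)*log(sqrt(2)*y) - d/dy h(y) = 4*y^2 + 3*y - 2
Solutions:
 h(y) = C1 - y^4/2 - 4*y^3/3 - 3*y^2/2 + sqrt(3)*y*log(y) - sqrt(3)*y + sqrt(3)*y*log(2)/2 + 2*y


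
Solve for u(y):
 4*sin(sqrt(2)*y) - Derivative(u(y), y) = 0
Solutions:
 u(y) = C1 - 2*sqrt(2)*cos(sqrt(2)*y)


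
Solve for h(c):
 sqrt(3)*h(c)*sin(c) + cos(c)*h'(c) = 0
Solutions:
 h(c) = C1*cos(c)^(sqrt(3))


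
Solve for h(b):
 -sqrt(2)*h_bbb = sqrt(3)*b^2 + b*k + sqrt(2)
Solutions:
 h(b) = C1 + C2*b + C3*b^2 - sqrt(6)*b^5/120 - sqrt(2)*b^4*k/48 - b^3/6


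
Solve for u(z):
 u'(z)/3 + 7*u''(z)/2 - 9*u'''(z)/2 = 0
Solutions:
 u(z) = C1 + C2*exp(z*(7 - sqrt(73))/18) + C3*exp(z*(7 + sqrt(73))/18)


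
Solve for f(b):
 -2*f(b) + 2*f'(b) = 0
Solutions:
 f(b) = C1*exp(b)


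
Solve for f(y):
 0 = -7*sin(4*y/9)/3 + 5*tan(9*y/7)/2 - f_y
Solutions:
 f(y) = C1 - 35*log(cos(9*y/7))/18 + 21*cos(4*y/9)/4


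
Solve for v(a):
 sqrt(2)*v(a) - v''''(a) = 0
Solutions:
 v(a) = C1*exp(-2^(1/8)*a) + C2*exp(2^(1/8)*a) + C3*sin(2^(1/8)*a) + C4*cos(2^(1/8)*a)


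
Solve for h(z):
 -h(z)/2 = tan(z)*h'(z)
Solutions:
 h(z) = C1/sqrt(sin(z))


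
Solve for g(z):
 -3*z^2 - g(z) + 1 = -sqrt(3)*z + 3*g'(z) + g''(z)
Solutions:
 g(z) = C1*exp(z*(-3 + sqrt(5))/2) + C2*exp(-z*(sqrt(5) + 3)/2) - 3*z^2 + sqrt(3)*z + 18*z - 47 - 3*sqrt(3)


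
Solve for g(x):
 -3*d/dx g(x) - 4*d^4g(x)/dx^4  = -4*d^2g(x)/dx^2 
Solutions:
 g(x) = C1 + C2*exp(3^(1/3)*x*(4*3^(1/3)/(sqrt(537) + 27)^(1/3) + (sqrt(537) + 27)^(1/3))/12)*sin(3^(1/6)*x*(-3^(2/3)*(sqrt(537) + 27)^(1/3)/12 + (sqrt(537) + 27)^(-1/3))) + C3*exp(3^(1/3)*x*(4*3^(1/3)/(sqrt(537) + 27)^(1/3) + (sqrt(537) + 27)^(1/3))/12)*cos(3^(1/6)*x*(-3^(2/3)*(sqrt(537) + 27)^(1/3)/12 + (sqrt(537) + 27)^(-1/3))) + C4*exp(-3^(1/3)*x*(4*3^(1/3)/(sqrt(537) + 27)^(1/3) + (sqrt(537) + 27)^(1/3))/6)


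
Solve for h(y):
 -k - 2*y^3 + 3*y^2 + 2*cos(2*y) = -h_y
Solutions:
 h(y) = C1 + k*y + y^4/2 - y^3 - sin(2*y)


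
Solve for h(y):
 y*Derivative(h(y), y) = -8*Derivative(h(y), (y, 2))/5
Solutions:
 h(y) = C1 + C2*erf(sqrt(5)*y/4)


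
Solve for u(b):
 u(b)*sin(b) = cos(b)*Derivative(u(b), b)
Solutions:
 u(b) = C1/cos(b)


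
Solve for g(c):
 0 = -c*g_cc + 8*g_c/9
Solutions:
 g(c) = C1 + C2*c^(17/9)


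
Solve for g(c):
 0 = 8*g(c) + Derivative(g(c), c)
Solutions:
 g(c) = C1*exp(-8*c)


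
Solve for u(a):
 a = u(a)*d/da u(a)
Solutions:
 u(a) = -sqrt(C1 + a^2)
 u(a) = sqrt(C1 + a^2)


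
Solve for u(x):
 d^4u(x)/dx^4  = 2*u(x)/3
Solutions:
 u(x) = C1*exp(-2^(1/4)*3^(3/4)*x/3) + C2*exp(2^(1/4)*3^(3/4)*x/3) + C3*sin(2^(1/4)*3^(3/4)*x/3) + C4*cos(2^(1/4)*3^(3/4)*x/3)


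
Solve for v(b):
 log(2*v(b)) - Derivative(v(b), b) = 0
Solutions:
 -Integral(1/(log(_y) + log(2)), (_y, v(b))) = C1 - b


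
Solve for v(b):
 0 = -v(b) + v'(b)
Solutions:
 v(b) = C1*exp(b)


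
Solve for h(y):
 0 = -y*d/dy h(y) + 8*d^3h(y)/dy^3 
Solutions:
 h(y) = C1 + Integral(C2*airyai(y/2) + C3*airybi(y/2), y)


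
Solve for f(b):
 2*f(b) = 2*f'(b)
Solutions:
 f(b) = C1*exp(b)


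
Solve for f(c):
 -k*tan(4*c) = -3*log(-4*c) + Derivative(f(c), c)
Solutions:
 f(c) = C1 + 3*c*log(-c) - 3*c + 6*c*log(2) + k*log(cos(4*c))/4


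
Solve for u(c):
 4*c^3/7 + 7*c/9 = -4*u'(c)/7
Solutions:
 u(c) = C1 - c^4/4 - 49*c^2/72


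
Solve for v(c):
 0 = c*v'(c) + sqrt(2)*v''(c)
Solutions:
 v(c) = C1 + C2*erf(2^(1/4)*c/2)


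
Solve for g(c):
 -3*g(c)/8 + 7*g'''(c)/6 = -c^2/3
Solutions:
 g(c) = C3*exp(3^(2/3)*98^(1/3)*c/14) + 8*c^2/9 + (C1*sin(3*3^(1/6)*98^(1/3)*c/28) + C2*cos(3*3^(1/6)*98^(1/3)*c/28))*exp(-3^(2/3)*98^(1/3)*c/28)


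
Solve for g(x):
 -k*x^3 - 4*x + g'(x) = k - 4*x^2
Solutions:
 g(x) = C1 + k*x^4/4 + k*x - 4*x^3/3 + 2*x^2


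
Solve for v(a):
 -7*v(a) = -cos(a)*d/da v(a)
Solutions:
 v(a) = C1*sqrt(sin(a) + 1)*(sin(a)^3 + 3*sin(a)^2 + 3*sin(a) + 1)/(sqrt(sin(a) - 1)*(sin(a)^3 - 3*sin(a)^2 + 3*sin(a) - 1))


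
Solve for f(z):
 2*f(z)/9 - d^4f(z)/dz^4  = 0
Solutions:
 f(z) = C1*exp(-2^(1/4)*sqrt(3)*z/3) + C2*exp(2^(1/4)*sqrt(3)*z/3) + C3*sin(2^(1/4)*sqrt(3)*z/3) + C4*cos(2^(1/4)*sqrt(3)*z/3)


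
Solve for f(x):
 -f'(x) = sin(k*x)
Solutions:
 f(x) = C1 + cos(k*x)/k


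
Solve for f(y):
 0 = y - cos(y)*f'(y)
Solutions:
 f(y) = C1 + Integral(y/cos(y), y)


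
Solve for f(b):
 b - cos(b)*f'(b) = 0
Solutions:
 f(b) = C1 + Integral(b/cos(b), b)


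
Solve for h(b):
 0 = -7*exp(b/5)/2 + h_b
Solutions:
 h(b) = C1 + 35*exp(b/5)/2


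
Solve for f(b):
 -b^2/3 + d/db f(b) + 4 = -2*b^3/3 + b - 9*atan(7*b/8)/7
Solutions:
 f(b) = C1 - b^4/6 + b^3/9 + b^2/2 - 9*b*atan(7*b/8)/7 - 4*b + 36*log(49*b^2 + 64)/49


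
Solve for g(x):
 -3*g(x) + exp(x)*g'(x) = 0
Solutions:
 g(x) = C1*exp(-3*exp(-x))


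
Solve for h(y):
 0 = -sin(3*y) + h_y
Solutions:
 h(y) = C1 - cos(3*y)/3


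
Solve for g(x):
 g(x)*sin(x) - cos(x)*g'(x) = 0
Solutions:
 g(x) = C1/cos(x)


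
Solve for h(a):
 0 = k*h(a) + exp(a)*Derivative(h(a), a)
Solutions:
 h(a) = C1*exp(k*exp(-a))


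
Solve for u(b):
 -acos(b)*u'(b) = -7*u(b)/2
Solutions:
 u(b) = C1*exp(7*Integral(1/acos(b), b)/2)


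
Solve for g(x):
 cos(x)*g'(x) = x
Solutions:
 g(x) = C1 + Integral(x/cos(x), x)


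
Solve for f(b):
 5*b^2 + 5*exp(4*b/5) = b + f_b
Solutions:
 f(b) = C1 + 5*b^3/3 - b^2/2 + 25*exp(4*b/5)/4


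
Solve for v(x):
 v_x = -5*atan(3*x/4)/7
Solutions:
 v(x) = C1 - 5*x*atan(3*x/4)/7 + 10*log(9*x^2 + 16)/21


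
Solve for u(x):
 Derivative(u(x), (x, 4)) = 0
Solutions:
 u(x) = C1 + C2*x + C3*x^2 + C4*x^3


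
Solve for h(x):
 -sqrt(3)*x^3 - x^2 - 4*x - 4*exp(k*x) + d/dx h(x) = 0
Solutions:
 h(x) = C1 + sqrt(3)*x^4/4 + x^3/3 + 2*x^2 + 4*exp(k*x)/k


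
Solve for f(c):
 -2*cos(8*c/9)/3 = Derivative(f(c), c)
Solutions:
 f(c) = C1 - 3*sin(8*c/9)/4


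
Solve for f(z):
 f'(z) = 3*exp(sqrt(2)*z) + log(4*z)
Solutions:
 f(z) = C1 + z*log(z) + z*(-1 + 2*log(2)) + 3*sqrt(2)*exp(sqrt(2)*z)/2


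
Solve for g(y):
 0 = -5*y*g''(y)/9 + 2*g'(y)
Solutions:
 g(y) = C1 + C2*y^(23/5)


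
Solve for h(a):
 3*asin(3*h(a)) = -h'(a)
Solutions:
 Integral(1/asin(3*_y), (_y, h(a))) = C1 - 3*a


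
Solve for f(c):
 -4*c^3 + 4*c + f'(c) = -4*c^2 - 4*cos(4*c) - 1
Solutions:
 f(c) = C1 + c^4 - 4*c^3/3 - 2*c^2 - c - sin(4*c)


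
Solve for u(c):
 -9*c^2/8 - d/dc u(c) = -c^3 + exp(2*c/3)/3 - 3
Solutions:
 u(c) = C1 + c^4/4 - 3*c^3/8 + 3*c - exp(2*c/3)/2


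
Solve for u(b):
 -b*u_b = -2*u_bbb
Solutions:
 u(b) = C1 + Integral(C2*airyai(2^(2/3)*b/2) + C3*airybi(2^(2/3)*b/2), b)


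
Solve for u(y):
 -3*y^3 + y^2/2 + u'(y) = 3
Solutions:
 u(y) = C1 + 3*y^4/4 - y^3/6 + 3*y


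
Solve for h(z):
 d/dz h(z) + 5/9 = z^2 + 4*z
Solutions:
 h(z) = C1 + z^3/3 + 2*z^2 - 5*z/9


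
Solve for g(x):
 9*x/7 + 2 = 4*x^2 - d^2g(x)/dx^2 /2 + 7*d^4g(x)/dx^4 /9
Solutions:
 g(x) = C1 + C2*x + C3*exp(-3*sqrt(14)*x/14) + C4*exp(3*sqrt(14)*x/14) + 2*x^4/3 - 3*x^3/7 + 94*x^2/9


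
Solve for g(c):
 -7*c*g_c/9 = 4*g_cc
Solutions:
 g(c) = C1 + C2*erf(sqrt(14)*c/12)


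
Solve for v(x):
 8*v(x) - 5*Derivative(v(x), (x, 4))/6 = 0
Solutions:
 v(x) = C1*exp(-2*3^(1/4)*5^(3/4)*x/5) + C2*exp(2*3^(1/4)*5^(3/4)*x/5) + C3*sin(2*3^(1/4)*5^(3/4)*x/5) + C4*cos(2*3^(1/4)*5^(3/4)*x/5)


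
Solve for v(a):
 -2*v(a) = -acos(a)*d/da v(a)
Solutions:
 v(a) = C1*exp(2*Integral(1/acos(a), a))


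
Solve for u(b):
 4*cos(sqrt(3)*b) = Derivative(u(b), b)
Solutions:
 u(b) = C1 + 4*sqrt(3)*sin(sqrt(3)*b)/3


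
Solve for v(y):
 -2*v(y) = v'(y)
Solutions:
 v(y) = C1*exp(-2*y)


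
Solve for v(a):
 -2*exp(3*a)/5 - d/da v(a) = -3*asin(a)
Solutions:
 v(a) = C1 + 3*a*asin(a) + 3*sqrt(1 - a^2) - 2*exp(3*a)/15


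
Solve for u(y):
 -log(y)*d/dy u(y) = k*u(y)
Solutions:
 u(y) = C1*exp(-k*li(y))


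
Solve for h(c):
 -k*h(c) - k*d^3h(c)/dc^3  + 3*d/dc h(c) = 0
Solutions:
 h(c) = C1*exp(-2^(1/3)*c*(2^(1/3)*(sqrt(1 - 4/k^3) + 1)^(1/3)/2 + 1/(k*(sqrt(1 - 4/k^3) + 1)^(1/3)))) + C2*exp(2^(1/3)*c*(2^(1/3)*(sqrt(1 - 4/k^3) + 1)^(1/3)/4 - 2^(1/3)*sqrt(3)*I*(sqrt(1 - 4/k^3) + 1)^(1/3)/4 - 2/(k*(-1 + sqrt(3)*I)*(sqrt(1 - 4/k^3) + 1)^(1/3)))) + C3*exp(2^(1/3)*c*(2^(1/3)*(sqrt(1 - 4/k^3) + 1)^(1/3)/4 + 2^(1/3)*sqrt(3)*I*(sqrt(1 - 4/k^3) + 1)^(1/3)/4 + 2/(k*(1 + sqrt(3)*I)*(sqrt(1 - 4/k^3) + 1)^(1/3))))


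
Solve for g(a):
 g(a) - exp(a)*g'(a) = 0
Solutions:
 g(a) = C1*exp(-exp(-a))


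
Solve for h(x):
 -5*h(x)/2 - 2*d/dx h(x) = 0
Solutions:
 h(x) = C1*exp(-5*x/4)


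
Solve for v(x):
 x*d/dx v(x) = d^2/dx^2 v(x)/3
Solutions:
 v(x) = C1 + C2*erfi(sqrt(6)*x/2)


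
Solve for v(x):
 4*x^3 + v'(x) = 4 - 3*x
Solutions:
 v(x) = C1 - x^4 - 3*x^2/2 + 4*x


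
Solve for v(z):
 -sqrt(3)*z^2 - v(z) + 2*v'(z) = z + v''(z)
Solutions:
 v(z) = -sqrt(3)*z^2 - 4*sqrt(3)*z - z + (C1 + C2*z)*exp(z) - 6*sqrt(3) - 2


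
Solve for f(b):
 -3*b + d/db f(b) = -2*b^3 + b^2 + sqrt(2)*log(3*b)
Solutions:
 f(b) = C1 - b^4/2 + b^3/3 + 3*b^2/2 + sqrt(2)*b*log(b) - sqrt(2)*b + sqrt(2)*b*log(3)


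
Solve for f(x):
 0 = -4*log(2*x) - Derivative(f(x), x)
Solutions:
 f(x) = C1 - 4*x*log(x) - x*log(16) + 4*x


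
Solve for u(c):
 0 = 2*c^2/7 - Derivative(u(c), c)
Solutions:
 u(c) = C1 + 2*c^3/21


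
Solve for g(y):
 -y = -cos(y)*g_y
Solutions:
 g(y) = C1 + Integral(y/cos(y), y)


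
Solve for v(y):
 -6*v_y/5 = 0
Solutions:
 v(y) = C1


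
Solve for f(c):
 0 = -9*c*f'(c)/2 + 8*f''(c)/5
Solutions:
 f(c) = C1 + C2*erfi(3*sqrt(10)*c/8)


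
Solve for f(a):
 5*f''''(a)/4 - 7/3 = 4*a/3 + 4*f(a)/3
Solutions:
 f(a) = C1*exp(-2*15^(3/4)*a/15) + C2*exp(2*15^(3/4)*a/15) + C3*sin(2*15^(3/4)*a/15) + C4*cos(2*15^(3/4)*a/15) - a - 7/4


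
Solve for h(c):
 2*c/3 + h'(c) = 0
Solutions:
 h(c) = C1 - c^2/3


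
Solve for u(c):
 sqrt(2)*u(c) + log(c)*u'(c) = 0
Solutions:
 u(c) = C1*exp(-sqrt(2)*li(c))


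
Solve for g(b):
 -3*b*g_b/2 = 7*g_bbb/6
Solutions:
 g(b) = C1 + Integral(C2*airyai(-21^(2/3)*b/7) + C3*airybi(-21^(2/3)*b/7), b)


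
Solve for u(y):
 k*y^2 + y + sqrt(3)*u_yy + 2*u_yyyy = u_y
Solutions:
 u(y) = C1 + C2*exp(-y*(-2^(2/3)*3^(5/6)/(3 + sqrt(2*sqrt(3) + 9))^(1/3) + 18^(1/3)*(3 + sqrt(2*sqrt(3) + 9))^(1/3))/12)*sin(y*(12^(1/3)/(3 + sqrt(2*sqrt(3) + 9))^(1/3) + 2^(1/3)*3^(1/6)*(3 + sqrt(2*sqrt(3) + 9))^(1/3))/4) + C3*exp(-y*(-2^(2/3)*3^(5/6)/(3 + sqrt(2*sqrt(3) + 9))^(1/3) + 18^(1/3)*(3 + sqrt(2*sqrt(3) + 9))^(1/3))/12)*cos(y*(12^(1/3)/(3 + sqrt(2*sqrt(3) + 9))^(1/3) + 2^(1/3)*3^(1/6)*(3 + sqrt(2*sqrt(3) + 9))^(1/3))/4) + C4*exp(y*(-2^(2/3)*3^(5/6)/(3 + sqrt(2*sqrt(3) + 9))^(1/3) + 18^(1/3)*(3 + sqrt(2*sqrt(3) + 9))^(1/3))/6) + k*y^3/3 + sqrt(3)*k*y^2 + 6*k*y + y^2/2 + sqrt(3)*y


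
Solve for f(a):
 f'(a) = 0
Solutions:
 f(a) = C1


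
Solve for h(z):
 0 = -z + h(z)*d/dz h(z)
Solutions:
 h(z) = -sqrt(C1 + z^2)
 h(z) = sqrt(C1 + z^2)


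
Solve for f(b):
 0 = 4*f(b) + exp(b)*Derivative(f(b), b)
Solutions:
 f(b) = C1*exp(4*exp(-b))


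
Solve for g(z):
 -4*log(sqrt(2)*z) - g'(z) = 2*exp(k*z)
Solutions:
 g(z) = C1 - 4*z*log(z) + 2*z*(2 - log(2)) + Piecewise((-2*exp(k*z)/k, Ne(k, 0)), (-2*z, True))


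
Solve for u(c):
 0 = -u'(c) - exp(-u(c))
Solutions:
 u(c) = log(C1 - c)


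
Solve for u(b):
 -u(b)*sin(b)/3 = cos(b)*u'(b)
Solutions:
 u(b) = C1*cos(b)^(1/3)


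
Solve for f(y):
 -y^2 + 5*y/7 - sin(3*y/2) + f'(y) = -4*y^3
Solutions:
 f(y) = C1 - y^4 + y^3/3 - 5*y^2/14 - 2*cos(3*y/2)/3


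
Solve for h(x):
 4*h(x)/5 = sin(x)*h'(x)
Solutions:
 h(x) = C1*(cos(x) - 1)^(2/5)/(cos(x) + 1)^(2/5)


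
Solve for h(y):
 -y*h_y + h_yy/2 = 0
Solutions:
 h(y) = C1 + C2*erfi(y)


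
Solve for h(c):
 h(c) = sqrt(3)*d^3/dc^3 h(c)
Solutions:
 h(c) = C3*exp(3^(5/6)*c/3) + (C1*sin(3^(1/3)*c/2) + C2*cos(3^(1/3)*c/2))*exp(-3^(5/6)*c/6)


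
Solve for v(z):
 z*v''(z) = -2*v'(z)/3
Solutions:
 v(z) = C1 + C2*z^(1/3)


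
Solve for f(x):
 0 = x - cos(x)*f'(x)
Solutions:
 f(x) = C1 + Integral(x/cos(x), x)


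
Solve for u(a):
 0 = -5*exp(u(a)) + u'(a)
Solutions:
 u(a) = log(-1/(C1 + 5*a))


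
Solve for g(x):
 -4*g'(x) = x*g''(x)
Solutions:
 g(x) = C1 + C2/x^3


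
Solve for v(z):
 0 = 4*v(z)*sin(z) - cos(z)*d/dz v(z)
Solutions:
 v(z) = C1/cos(z)^4


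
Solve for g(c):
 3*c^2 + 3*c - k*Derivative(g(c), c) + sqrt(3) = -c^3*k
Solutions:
 g(c) = C1 + c^4/4 + c^3/k + 3*c^2/(2*k) + sqrt(3)*c/k


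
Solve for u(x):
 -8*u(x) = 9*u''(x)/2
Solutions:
 u(x) = C1*sin(4*x/3) + C2*cos(4*x/3)


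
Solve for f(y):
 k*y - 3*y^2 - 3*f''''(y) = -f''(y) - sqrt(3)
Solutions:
 f(y) = C1 + C2*y + C3*exp(-sqrt(3)*y/3) + C4*exp(sqrt(3)*y/3) - k*y^3/6 + y^4/4 + y^2*(9 - sqrt(3)/2)


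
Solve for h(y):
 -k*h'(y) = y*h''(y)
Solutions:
 h(y) = C1 + y^(1 - re(k))*(C2*sin(log(y)*Abs(im(k))) + C3*cos(log(y)*im(k)))


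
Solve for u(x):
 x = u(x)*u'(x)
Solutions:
 u(x) = -sqrt(C1 + x^2)
 u(x) = sqrt(C1 + x^2)


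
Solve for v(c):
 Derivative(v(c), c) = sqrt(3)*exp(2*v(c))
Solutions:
 v(c) = log(-sqrt(-1/(C1 + sqrt(3)*c))) - log(2)/2
 v(c) = log(-1/(C1 + sqrt(3)*c))/2 - log(2)/2


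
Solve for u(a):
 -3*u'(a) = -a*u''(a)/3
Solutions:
 u(a) = C1 + C2*a^10


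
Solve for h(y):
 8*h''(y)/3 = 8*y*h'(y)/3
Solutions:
 h(y) = C1 + C2*erfi(sqrt(2)*y/2)


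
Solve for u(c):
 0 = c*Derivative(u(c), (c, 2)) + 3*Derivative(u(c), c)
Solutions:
 u(c) = C1 + C2/c^2


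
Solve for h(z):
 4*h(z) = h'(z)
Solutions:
 h(z) = C1*exp(4*z)


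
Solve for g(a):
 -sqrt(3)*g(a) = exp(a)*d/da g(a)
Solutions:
 g(a) = C1*exp(sqrt(3)*exp(-a))


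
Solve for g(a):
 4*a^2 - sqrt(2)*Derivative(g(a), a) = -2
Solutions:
 g(a) = C1 + 2*sqrt(2)*a^3/3 + sqrt(2)*a


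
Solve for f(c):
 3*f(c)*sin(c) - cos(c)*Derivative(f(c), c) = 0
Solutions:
 f(c) = C1/cos(c)^3


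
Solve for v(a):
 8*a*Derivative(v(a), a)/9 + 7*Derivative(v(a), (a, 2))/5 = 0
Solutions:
 v(a) = C1 + C2*erf(2*sqrt(35)*a/21)


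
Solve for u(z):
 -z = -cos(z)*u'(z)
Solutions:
 u(z) = C1 + Integral(z/cos(z), z)


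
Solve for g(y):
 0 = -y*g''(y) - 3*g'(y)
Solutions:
 g(y) = C1 + C2/y^2


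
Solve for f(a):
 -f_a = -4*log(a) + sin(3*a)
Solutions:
 f(a) = C1 + 4*a*log(a) - 4*a + cos(3*a)/3


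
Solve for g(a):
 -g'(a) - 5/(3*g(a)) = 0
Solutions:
 g(a) = -sqrt(C1 - 30*a)/3
 g(a) = sqrt(C1 - 30*a)/3


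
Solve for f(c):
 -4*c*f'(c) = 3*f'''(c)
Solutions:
 f(c) = C1 + Integral(C2*airyai(-6^(2/3)*c/3) + C3*airybi(-6^(2/3)*c/3), c)


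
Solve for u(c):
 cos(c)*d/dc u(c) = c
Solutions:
 u(c) = C1 + Integral(c/cos(c), c)


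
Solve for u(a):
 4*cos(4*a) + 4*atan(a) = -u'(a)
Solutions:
 u(a) = C1 - 4*a*atan(a) + 2*log(a^2 + 1) - sin(4*a)


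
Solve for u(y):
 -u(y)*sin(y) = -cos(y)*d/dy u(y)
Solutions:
 u(y) = C1/cos(y)


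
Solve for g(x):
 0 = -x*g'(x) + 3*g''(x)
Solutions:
 g(x) = C1 + C2*erfi(sqrt(6)*x/6)


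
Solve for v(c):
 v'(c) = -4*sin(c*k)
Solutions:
 v(c) = C1 + 4*cos(c*k)/k


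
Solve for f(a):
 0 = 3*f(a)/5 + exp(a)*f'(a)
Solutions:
 f(a) = C1*exp(3*exp(-a)/5)


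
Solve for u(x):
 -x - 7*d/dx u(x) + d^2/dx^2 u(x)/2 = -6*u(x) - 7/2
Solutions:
 u(x) = C1*exp(x*(7 - sqrt(37))) + C2*exp(x*(sqrt(37) + 7)) + x/6 - 7/18


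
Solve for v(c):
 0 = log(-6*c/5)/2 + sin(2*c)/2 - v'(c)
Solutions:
 v(c) = C1 + c*log(-c)/2 - c*log(5) - c/2 + c*log(30)/2 - cos(2*c)/4


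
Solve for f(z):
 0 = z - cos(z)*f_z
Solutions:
 f(z) = C1 + Integral(z/cos(z), z)


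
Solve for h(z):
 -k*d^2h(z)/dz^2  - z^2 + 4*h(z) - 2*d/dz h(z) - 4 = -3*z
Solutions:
 h(z) = C1*exp(z*(sqrt(4*k + 1) - 1)/k) + C2*exp(-z*(sqrt(4*k + 1) + 1)/k) + k/8 + z^2/4 - z/2 + 3/4


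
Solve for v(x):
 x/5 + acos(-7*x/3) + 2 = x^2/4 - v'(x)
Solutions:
 v(x) = C1 + x^3/12 - x^2/10 - x*acos(-7*x/3) - 2*x - sqrt(9 - 49*x^2)/7


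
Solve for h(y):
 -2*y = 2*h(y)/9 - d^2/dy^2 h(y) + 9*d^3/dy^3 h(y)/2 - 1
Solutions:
 h(y) = C1*exp(y*(2*2^(2/3)/(9*sqrt(705) + 239)^(1/3) + 4 + 2^(1/3)*(9*sqrt(705) + 239)^(1/3))/54)*sin(2^(1/3)*sqrt(3)*y*(-(9*sqrt(705) + 239)^(1/3) + 2*2^(1/3)/(9*sqrt(705) + 239)^(1/3))/54) + C2*exp(y*(2*2^(2/3)/(9*sqrt(705) + 239)^(1/3) + 4 + 2^(1/3)*(9*sqrt(705) + 239)^(1/3))/54)*cos(2^(1/3)*sqrt(3)*y*(-(9*sqrt(705) + 239)^(1/3) + 2*2^(1/3)/(9*sqrt(705) + 239)^(1/3))/54) + C3*exp(y*(-2^(1/3)*(9*sqrt(705) + 239)^(1/3) - 2*2^(2/3)/(9*sqrt(705) + 239)^(1/3) + 2)/27) - 9*y + 9/2
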